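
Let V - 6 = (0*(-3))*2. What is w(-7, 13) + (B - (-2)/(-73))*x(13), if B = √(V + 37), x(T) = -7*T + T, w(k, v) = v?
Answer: 1105/73 - 78*√43 ≈ -496.34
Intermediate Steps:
x(T) = -6*T
V = 6 (V = 6 + (0*(-3))*2 = 6 + 0*2 = 6 + 0 = 6)
B = √43 (B = √(6 + 37) = √43 ≈ 6.5574)
w(-7, 13) + (B - (-2)/(-73))*x(13) = 13 + (√43 - (-2)/(-73))*(-6*13) = 13 + (√43 - (-2)*(-1)/73)*(-78) = 13 + (√43 - 1*2/73)*(-78) = 13 + (√43 - 2/73)*(-78) = 13 + (-2/73 + √43)*(-78) = 13 + (156/73 - 78*√43) = 1105/73 - 78*√43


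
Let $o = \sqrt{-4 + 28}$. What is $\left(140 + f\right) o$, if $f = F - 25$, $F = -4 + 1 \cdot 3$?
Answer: $228 \sqrt{6} \approx 558.48$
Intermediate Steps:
$o = 2 \sqrt{6}$ ($o = \sqrt{24} = 2 \sqrt{6} \approx 4.899$)
$F = -1$ ($F = -4 + 3 = -1$)
$f = -26$ ($f = -1 - 25 = -26$)
$\left(140 + f\right) o = \left(140 - 26\right) 2 \sqrt{6} = 114 \cdot 2 \sqrt{6} = 228 \sqrt{6}$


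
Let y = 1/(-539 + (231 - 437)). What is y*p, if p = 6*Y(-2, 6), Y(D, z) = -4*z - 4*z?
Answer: 288/745 ≈ 0.38658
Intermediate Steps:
Y(D, z) = -8*z
y = -1/745 (y = 1/(-539 - 206) = 1/(-745) = -1/745 ≈ -0.0013423)
p = -288 (p = 6*(-8*6) = 6*(-48) = -288)
y*p = -1/745*(-288) = 288/745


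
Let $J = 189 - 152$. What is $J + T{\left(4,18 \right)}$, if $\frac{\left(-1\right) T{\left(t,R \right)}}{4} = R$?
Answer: $-35$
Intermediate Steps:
$J = 37$ ($J = 189 - 152 = 37$)
$T{\left(t,R \right)} = - 4 R$
$J + T{\left(4,18 \right)} = 37 - 72 = -35$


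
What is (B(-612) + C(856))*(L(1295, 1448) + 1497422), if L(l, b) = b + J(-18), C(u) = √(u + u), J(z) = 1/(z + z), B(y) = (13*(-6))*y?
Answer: 71550056994 + 53959319*√107/9 ≈ 7.1612e+10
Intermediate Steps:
B(y) = -78*y
J(z) = 1/(2*z)
C(u) = √2*√u (C(u) = √(2*u) = √2*√u)
L(l, b) = -1/36 + b (L(l, b) = b + (½)/(-18) = b + (½)*(-1/18) = b - 1/36 = -1/36 + b)
(B(-612) + C(856))*(L(1295, 1448) + 1497422) = (-78*(-612) + √2*√856)*((-1/36 + 1448) + 1497422) = (47736 + √2*(2*√214))*(52127/36 + 1497422) = (47736 + 4*√107)*(53959319/36) = 71550056994 + 53959319*√107/9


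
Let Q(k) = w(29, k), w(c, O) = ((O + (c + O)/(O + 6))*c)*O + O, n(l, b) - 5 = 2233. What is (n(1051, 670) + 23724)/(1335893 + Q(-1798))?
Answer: 23261952/85150408657 ≈ 0.00027319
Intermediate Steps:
n(l, b) = 2238 (n(l, b) = 5 + 2233 = 2238)
w(c, O) = O + O*c*(O + (O + c)/(6 + O)) (w(c, O) = ((O + (O + c)/(6 + O))*c)*O + O = (c*(O + (O + c)/(6 + O)))*O + O = O*c*(O + (O + c)/(6 + O)) + O = O + O*c*(O + (O + c)/(6 + O)))
Q(k) = k*(847 + 29*k**2 + 204*k)/(6 + k) (Q(k) = k*(6 + k + 29**2 + 29*k**2 + 7*k*29)/(6 + k) = k*(6 + k + 841 + 29*k**2 + 203*k)/(6 + k) = k*(847 + 29*k**2 + 204*k)/(6 + k))
(n(1051, 670) + 23724)/(1335893 + Q(-1798)) = (2238 + 23724)/(1335893 - 1798*(847 + 29*(-1798)**2 + 204*(-1798))/(6 - 1798)) = 25962/(1335893 - 1798*(847 + 29*3232804 - 366792)/(-1792)) = 25962/(1335893 - 1798*(-1/1792)*(847 + 93751316 - 366792)) = 25962/(1335893 - 1798*(-1/1792)*93385371) = 25962/(1335893 + 83953448529/896) = 25962/(85150408657/896) = 25962*(896/85150408657) = 23261952/85150408657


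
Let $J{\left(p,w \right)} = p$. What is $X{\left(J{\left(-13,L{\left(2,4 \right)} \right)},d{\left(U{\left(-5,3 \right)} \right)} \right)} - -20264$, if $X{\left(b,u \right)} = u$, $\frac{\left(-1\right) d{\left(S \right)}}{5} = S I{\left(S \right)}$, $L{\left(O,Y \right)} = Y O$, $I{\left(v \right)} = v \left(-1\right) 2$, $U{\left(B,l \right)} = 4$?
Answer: $20424$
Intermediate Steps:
$I{\left(v \right)} = - 2 v$ ($I{\left(v \right)} = - v 2 = - 2 v$)
$L{\left(O,Y \right)} = O Y$
$d{\left(S \right)} = 10 S^{2}$ ($d{\left(S \right)} = - 5 S \left(- 2 S\right) = - 5 \left(- 2 S^{2}\right) = 10 S^{2}$)
$X{\left(J{\left(-13,L{\left(2,4 \right)} \right)},d{\left(U{\left(-5,3 \right)} \right)} \right)} - -20264 = 10 \cdot 4^{2} - -20264 = 10 \cdot 16 + 20264 = 160 + 20264 = 20424$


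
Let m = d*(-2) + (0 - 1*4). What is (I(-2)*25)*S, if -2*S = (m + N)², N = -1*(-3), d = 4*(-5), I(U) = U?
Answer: 38025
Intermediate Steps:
d = -20
N = 3
m = 36 (m = -20*(-2) + (0 - 1*4) = 40 + (0 - 4) = 40 - 4 = 36)
S = -1521/2 (S = -(36 + 3)²/2 = -½*39² = -½*1521 = -1521/2 ≈ -760.50)
(I(-2)*25)*S = -2*25*(-1521/2) = -50*(-1521/2) = 38025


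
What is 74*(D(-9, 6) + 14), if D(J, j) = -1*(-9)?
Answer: 1702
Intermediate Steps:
D(J, j) = 9
74*(D(-9, 6) + 14) = 74*(9 + 14) = 74*23 = 1702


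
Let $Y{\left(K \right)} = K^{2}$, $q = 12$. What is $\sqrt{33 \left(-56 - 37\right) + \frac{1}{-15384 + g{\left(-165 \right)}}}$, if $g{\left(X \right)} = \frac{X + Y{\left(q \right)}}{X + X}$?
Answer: $\frac{i \sqrt{8788549789326571}}{1692233} \approx 55.399 i$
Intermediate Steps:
$g{\left(X \right)} = \frac{144 + X}{2 X}$ ($g{\left(X \right)} = \frac{X + 12^{2}}{X + X} = \frac{X + 144}{2 X} = \left(144 + X\right) \frac{1}{2 X} = \frac{144 + X}{2 X}$)
$\sqrt{33 \left(-56 - 37\right) + \frac{1}{-15384 + g{\left(-165 \right)}}} = \sqrt{33 \left(-56 - 37\right) + \frac{1}{-15384 + \frac{144 - 165}{2 \left(-165\right)}}} = \sqrt{33 \left(-93\right) + \frac{1}{-15384 + \frac{1}{2} \left(- \frac{1}{165}\right) \left(-21\right)}} = \sqrt{-3069 + \frac{1}{-15384 + \frac{7}{110}}} = \sqrt{-3069 + \frac{1}{- \frac{1692233}{110}}} = \sqrt{-3069 - \frac{110}{1692233}} = \sqrt{- \frac{5193463187}{1692233}} = \frac{i \sqrt{8788549789326571}}{1692233}$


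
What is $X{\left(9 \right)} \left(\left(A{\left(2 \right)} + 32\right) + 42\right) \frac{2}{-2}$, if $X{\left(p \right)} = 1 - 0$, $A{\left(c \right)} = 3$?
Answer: $-77$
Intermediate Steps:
$X{\left(p \right)} = 1$ ($X{\left(p \right)} = 1 + 0 = 1$)
$X{\left(9 \right)} \left(\left(A{\left(2 \right)} + 32\right) + 42\right) \frac{2}{-2} = 1 \left(\left(3 + 32\right) + 42\right) \frac{2}{-2} = 1 \left(35 + 42\right) 2 \left(- \frac{1}{2}\right) = 1 \cdot 77 \left(-1\right) = 77 \left(-1\right) = -77$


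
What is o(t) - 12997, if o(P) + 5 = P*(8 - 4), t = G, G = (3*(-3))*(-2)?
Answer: -12930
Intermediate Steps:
G = 18 (G = -9*(-2) = 18)
t = 18
o(P) = -5 + 4*P (o(P) = -5 + P*(8 - 4) = -5 + P*4 = -5 + 4*P)
o(t) - 12997 = (-5 + 4*18) - 12997 = (-5 + 72) - 12997 = 67 - 12997 = -12930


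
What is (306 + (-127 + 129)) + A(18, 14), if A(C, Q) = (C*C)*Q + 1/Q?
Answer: 67817/14 ≈ 4844.1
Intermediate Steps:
A(C, Q) = 1/Q + Q*C**2 (A(C, Q) = C**2*Q + 1/Q = Q*C**2 + 1/Q = 1/Q + Q*C**2)
(306 + (-127 + 129)) + A(18, 14) = (306 + (-127 + 129)) + (1/14 + 14*18**2) = (306 + 2) + (1/14 + 14*324) = 308 + (1/14 + 4536) = 308 + 63505/14 = 67817/14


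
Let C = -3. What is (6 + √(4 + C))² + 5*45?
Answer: 274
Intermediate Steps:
(6 + √(4 + C))² + 5*45 = (6 + √(4 - 3))² + 5*45 = (6 + √1)² + 225 = (6 + 1)² + 225 = 7² + 225 = 49 + 225 = 274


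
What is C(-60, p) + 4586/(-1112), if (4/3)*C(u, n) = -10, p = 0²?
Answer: -6463/556 ≈ -11.624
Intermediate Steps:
p = 0
C(u, n) = -15/2 (C(u, n) = (¾)*(-10) = -15/2)
C(-60, p) + 4586/(-1112) = -15/2 + 4586/(-1112) = -15/2 + 4586*(-1/1112) = -15/2 - 2293/556 = -6463/556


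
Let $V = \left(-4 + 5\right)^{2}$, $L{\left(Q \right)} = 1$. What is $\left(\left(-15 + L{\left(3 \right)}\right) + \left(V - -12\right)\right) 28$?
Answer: $-28$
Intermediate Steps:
$V = 1$ ($V = 1^{2} = 1$)
$\left(\left(-15 + L{\left(3 \right)}\right) + \left(V - -12\right)\right) 28 = \left(\left(-15 + 1\right) + \left(1 - -12\right)\right) 28 = \left(-14 + \left(1 + 12\right)\right) 28 = \left(-14 + 13\right) 28 = \left(-1\right) 28 = -28$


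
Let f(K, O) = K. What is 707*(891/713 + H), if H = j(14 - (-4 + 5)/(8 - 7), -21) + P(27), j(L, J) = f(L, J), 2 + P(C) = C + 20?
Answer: 29867215/713 ≈ 41890.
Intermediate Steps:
P(C) = 18 + C (P(C) = -2 + (C + 20) = -2 + (20 + C) = 18 + C)
j(L, J) = L
H = 58 (H = (14 - (-4 + 5)/(8 - 7)) + (18 + 27) = (14 - 1/1) + 45 = (14 - 1) + 45 = 13 + 45 = 58)
707*(891/713 + H) = 707*(891/713 + 58) = 707*(42245/713) = 29867215/713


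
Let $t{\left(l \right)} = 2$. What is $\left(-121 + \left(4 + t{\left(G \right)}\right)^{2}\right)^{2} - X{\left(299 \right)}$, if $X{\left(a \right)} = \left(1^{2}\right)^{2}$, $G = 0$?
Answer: $7224$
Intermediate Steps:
$X{\left(a \right)} = 1$ ($X{\left(a \right)} = 1^{2} = 1$)
$\left(-121 + \left(4 + t{\left(G \right)}\right)^{2}\right)^{2} - X{\left(299 \right)} = \left(-121 + \left(4 + 2\right)^{2}\right)^{2} - 1 = \left(-121 + 6^{2}\right)^{2} - 1 = \left(-121 + 36\right)^{2} - 1 = \left(-85\right)^{2} - 1 = 7225 - 1 = 7224$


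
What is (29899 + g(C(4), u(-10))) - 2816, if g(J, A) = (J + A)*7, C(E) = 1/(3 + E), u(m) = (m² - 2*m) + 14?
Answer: 28022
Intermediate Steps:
u(m) = 14 + m² - 2*m
g(J, A) = 7*A + 7*J (g(J, A) = (A + J)*7 = 7*A + 7*J)
(29899 + g(C(4), u(-10))) - 2816 = (29899 + (7*(14 + (-10)² - 2*(-10)) + 7/(3 + 4))) - 2816 = (29899 + (7*(14 + 100 + 20) + 7/7)) - 2816 = (29899 + (7*134 + 7*(⅐))) - 2816 = (29899 + (938 + 1)) - 2816 = (29899 + 939) - 2816 = 30838 - 2816 = 28022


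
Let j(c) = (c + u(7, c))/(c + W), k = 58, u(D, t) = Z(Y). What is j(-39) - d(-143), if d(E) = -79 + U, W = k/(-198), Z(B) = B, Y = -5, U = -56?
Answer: 264753/1945 ≈ 136.12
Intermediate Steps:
u(D, t) = -5
W = -29/99 (W = 58/(-198) = 58*(-1/198) = -29/99 ≈ -0.29293)
j(c) = (-5 + c)/(-29/99 + c) (j(c) = (c - 5)/(c - 29/99) = (-5 + c)/(-29/99 + c))
d(E) = -135 (d(E) = -79 - 56 = -135)
j(-39) - d(-143) = 99*(-5 - 39)/(-29 + 99*(-39)) - 1*(-135) = 99*(-44)/(-29 - 3861) + 135 = 99*(-44)/(-3890) + 135 = 99*(-1/3890)*(-44) + 135 = 2178/1945 + 135 = 264753/1945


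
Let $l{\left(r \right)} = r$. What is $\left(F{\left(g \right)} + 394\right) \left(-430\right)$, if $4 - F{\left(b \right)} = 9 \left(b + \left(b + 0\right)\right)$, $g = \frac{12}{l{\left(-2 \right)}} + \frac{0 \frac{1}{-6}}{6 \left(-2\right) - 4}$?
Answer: $-217580$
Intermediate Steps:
$g = -6$ ($g = \frac{12}{-2} + \frac{0 \frac{1}{-6}}{6 \left(-2\right) - 4} = 12 \left(- \frac{1}{2}\right) + \frac{0 \left(- \frac{1}{6}\right)}{-12 - 4} = -6 + \frac{0}{-16} = -6 + 0 \left(- \frac{1}{16}\right) = -6 + 0 = -6$)
$F{\left(b \right)} = 4 - 18 b$ ($F{\left(b \right)} = 4 - 9 \left(b + \left(b + 0\right)\right) = 4 - 9 \left(b + b\right) = 4 - 9 \cdot 2 b = 4 - 18 b$)
$\left(F{\left(g \right)} + 394\right) \left(-430\right) = \left(\left(4 - -108\right) + 394\right) \left(-430\right) = \left(\left(4 + 108\right) + 394\right) \left(-430\right) = \left(112 + 394\right) \left(-430\right) = 506 \left(-430\right) = -217580$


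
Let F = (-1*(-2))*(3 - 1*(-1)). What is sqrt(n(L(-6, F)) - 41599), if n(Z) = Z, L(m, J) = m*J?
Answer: I*sqrt(41647) ≈ 204.08*I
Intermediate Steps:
F = 8 (F = 2*(3 + 1) = 2*4 = 8)
L(m, J) = J*m
sqrt(n(L(-6, F)) - 41599) = sqrt(8*(-6) - 41599) = sqrt(-48 - 41599) = sqrt(-41647) = I*sqrt(41647)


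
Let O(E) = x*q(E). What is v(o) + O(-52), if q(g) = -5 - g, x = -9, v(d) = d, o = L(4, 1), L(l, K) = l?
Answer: -419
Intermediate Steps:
o = 4
O(E) = 45 + 9*E (O(E) = -9*(-5 - E) = 45 + 9*E)
v(o) + O(-52) = 4 + (45 + 9*(-52)) = 4 + (45 - 468) = 4 - 423 = -419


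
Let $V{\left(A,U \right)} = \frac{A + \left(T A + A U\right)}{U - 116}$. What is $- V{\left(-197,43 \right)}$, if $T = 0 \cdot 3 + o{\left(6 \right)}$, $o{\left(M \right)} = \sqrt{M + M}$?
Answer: $- \frac{8668}{73} - \frac{394 \sqrt{3}}{73} \approx -128.09$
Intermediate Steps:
$o{\left(M \right)} = \sqrt{2} \sqrt{M}$ ($o{\left(M \right)} = \sqrt{2 M} = \sqrt{2} \sqrt{M}$)
$T = 2 \sqrt{3}$ ($T = 0 \cdot 3 + \sqrt{2} \sqrt{6} = 0 + 2 \sqrt{3} = 2 \sqrt{3} \approx 3.4641$)
$V{\left(A,U \right)} = \frac{A + A U + 2 A \sqrt{3}}{-116 + U}$ ($V{\left(A,U \right)} = \frac{A + \left(2 \sqrt{3} A + A U\right)}{U - 116} = \frac{A + \left(2 A \sqrt{3} + A U\right)}{-116 + U} = \frac{A + \left(A U + 2 A \sqrt{3}\right)}{-116 + U} = \frac{A + A U + 2 A \sqrt{3}}{-116 + U}$)
$- V{\left(-197,43 \right)} = - \frac{\left(-197\right) \left(1 + 43 + 2 \sqrt{3}\right)}{-116 + 43} = - \frac{\left(-197\right) \left(44 + 2 \sqrt{3}\right)}{-73} = - \frac{\left(-197\right) \left(-1\right) \left(44 + 2 \sqrt{3}\right)}{73} = - (\frac{8668}{73} + \frac{394 \sqrt{3}}{73}) = - \frac{8668}{73} - \frac{394 \sqrt{3}}{73}$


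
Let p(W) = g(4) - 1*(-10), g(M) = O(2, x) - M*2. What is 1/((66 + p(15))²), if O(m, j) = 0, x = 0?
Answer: 1/4624 ≈ 0.00021626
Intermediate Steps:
g(M) = -2*M (g(M) = 0 - M*2 = 0 - 2*M = -2*M)
p(W) = 2 (p(W) = -2*4 - 1*(-10) = -8 + 10 = 2)
1/((66 + p(15))²) = 1/((66 + 2)²) = 1/(68²) = 1/4624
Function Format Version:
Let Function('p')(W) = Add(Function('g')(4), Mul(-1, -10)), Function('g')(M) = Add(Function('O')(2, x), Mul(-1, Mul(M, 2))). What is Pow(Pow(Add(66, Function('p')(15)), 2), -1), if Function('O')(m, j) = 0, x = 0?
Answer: Rational(1, 4624) ≈ 0.00021626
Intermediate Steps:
Function('g')(M) = Mul(-2, M) (Function('g')(M) = Add(0, Mul(-1, Mul(M, 2))) = Add(0, Mul(-1, Mul(2, M))) = Add(0, Mul(-2, M)) = Mul(-2, M))
Function('p')(W) = 2 (Function('p')(W) = Add(Mul(-2, 4), Mul(-1, -10)) = Add(-8, 10) = 2)
Pow(Pow(Add(66, Function('p')(15)), 2), -1) = Pow(Pow(Add(66, 2), 2), -1) = Pow(Pow(68, 2), -1) = Pow(4624, -1) = Rational(1, 4624)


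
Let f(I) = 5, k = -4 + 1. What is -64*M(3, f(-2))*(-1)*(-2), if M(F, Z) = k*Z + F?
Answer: 1536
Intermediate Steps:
k = -3
M(F, Z) = F - 3*Z (M(F, Z) = -3*Z + F = F - 3*Z)
-64*M(3, f(-2))*(-1)*(-2) = -64*(3 - 3*5)*(-1)*(-2) = -64*(3 - 15)*(-1)*(-2) = -64*(-12*(-1))*(-2) = -768*(-2) = -64*(-24) = 1536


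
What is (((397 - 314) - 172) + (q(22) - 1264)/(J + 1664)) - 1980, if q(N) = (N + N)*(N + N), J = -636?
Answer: -531565/257 ≈ -2068.3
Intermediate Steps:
q(N) = 4*N² (q(N) = (2*N)*(2*N) = 4*N²)
(((397 - 314) - 172) + (q(22) - 1264)/(J + 1664)) - 1980 = (((397 - 314) - 172) + (4*22² - 1264)/(-636 + 1664)) - 1980 = ((83 - 172) + (4*484 - 1264)/1028) - 1980 = (-89 + (1936 - 1264)*(1/1028)) - 1980 = (-89 + 672*(1/1028)) - 1980 = (-89 + 168/257) - 1980 = -22705/257 - 1980 = -531565/257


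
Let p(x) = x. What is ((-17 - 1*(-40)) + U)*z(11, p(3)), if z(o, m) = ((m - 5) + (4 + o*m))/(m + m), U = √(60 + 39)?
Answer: 805/6 + 35*√11/2 ≈ 192.21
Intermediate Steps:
U = 3*√11 (U = √99 = 3*√11 ≈ 9.9499)
z(o, m) = (-1 + m + m*o)/(2*m) (z(o, m) = ((-5 + m) + (4 + m*o))/((2*m)) = (-1 + m + m*o)*(1/(2*m)) = (-1 + m + m*o)/(2*m))
((-17 - 1*(-40)) + U)*z(11, p(3)) = ((-17 - 1*(-40)) + 3*√11)*((½)*(-1 + 3*(1 + 11))/3) = ((-17 + 40) + 3*√11)*((½)*(⅓)*(-1 + 3*12)) = (23 + 3*√11)*((½)*(⅓)*(-1 + 36)) = (23 + 3*√11)*((½)*(⅓)*35) = (23 + 3*√11)*(35/6) = 805/6 + 35*√11/2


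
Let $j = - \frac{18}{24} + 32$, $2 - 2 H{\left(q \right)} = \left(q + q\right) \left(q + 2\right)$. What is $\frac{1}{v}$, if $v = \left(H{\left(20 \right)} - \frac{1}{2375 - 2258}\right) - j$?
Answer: $- \frac{468}{220081} \approx -0.0021265$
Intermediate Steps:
$H{\left(q \right)} = 1 - q \left(2 + q\right)$ ($H{\left(q \right)} = 1 - \frac{\left(q + q\right) \left(q + 2\right)}{2} = 1 - \frac{2 q \left(2 + q\right)}{2} = 1 - q \left(2 + q\right)$)
$j = \frac{125}{4}$ ($j = \left(-18\right) \frac{1}{24} + 32 = - \frac{3}{4} + 32 = \frac{125}{4} \approx 31.25$)
$v = - \frac{220081}{468}$ ($v = \left(\left(1 - 20^{2} - 40\right) - \frac{1}{2375 - 2258}\right) - \frac{125}{4} = \left(\left(1 - 400 - 40\right) - \frac{1}{117}\right) - \frac{125}{4} = \left(-439 - \frac{1}{117}\right) - \frac{125}{4} = - \frac{51364}{117} - \frac{125}{4} = - \frac{220081}{468} \approx -470.26$)
$\frac{1}{v} = \frac{1}{- \frac{220081}{468}} = - \frac{468}{220081}$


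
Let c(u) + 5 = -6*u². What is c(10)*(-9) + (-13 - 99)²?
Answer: 17989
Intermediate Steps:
c(u) = -5 - 6*u²
c(10)*(-9) + (-13 - 99)² = (-5 - 6*10²)*(-9) + (-13 - 99)² = (-5 - 6*100)*(-9) + (-112)² = (-5 - 600)*(-9) + 12544 = -605*(-9) + 12544 = 5445 + 12544 = 17989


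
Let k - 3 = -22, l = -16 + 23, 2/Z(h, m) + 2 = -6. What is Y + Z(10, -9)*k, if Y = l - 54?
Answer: -169/4 ≈ -42.250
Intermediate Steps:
Z(h, m) = -¼ (Z(h, m) = 2/(-2 - 6) = 2/(-8) = 2*(-⅛) = -¼)
l = 7
k = -19 (k = 3 - 22 = -19)
Y = -47 (Y = 7 - 54 = -47)
Y + Z(10, -9)*k = -47 - ¼*(-19) = -47 + 19/4 = -169/4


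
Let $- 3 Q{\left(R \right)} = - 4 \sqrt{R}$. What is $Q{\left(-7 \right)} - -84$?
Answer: $84 + \frac{4 i \sqrt{7}}{3} \approx 84.0 + 3.5277 i$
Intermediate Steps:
$Q{\left(R \right)} = \frac{4 \sqrt{R}}{3}$ ($Q{\left(R \right)} = - \frac{\left(-4\right) \sqrt{R}}{3} = \frac{4 \sqrt{R}}{3}$)
$Q{\left(-7 \right)} - -84 = \frac{4 \sqrt{-7}}{3} - -84 = \frac{4 i \sqrt{7}}{3} + 84 = 84 + \frac{4 i \sqrt{7}}{3}$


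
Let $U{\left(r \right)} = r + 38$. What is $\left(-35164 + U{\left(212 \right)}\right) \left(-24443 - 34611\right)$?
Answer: $2061811356$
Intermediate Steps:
$U{\left(r \right)} = 38 + r$
$\left(-35164 + U{\left(212 \right)}\right) \left(-24443 - 34611\right) = \left(-35164 + \left(38 + 212\right)\right) \left(-24443 - 34611\right) = \left(-35164 + 250\right) \left(-59054\right) = \left(-34914\right) \left(-59054\right) = 2061811356$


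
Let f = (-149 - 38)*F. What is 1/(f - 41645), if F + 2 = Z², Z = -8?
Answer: -1/53239 ≈ -1.8783e-5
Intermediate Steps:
F = 62 (F = -2 + (-8)² = -2 + 64 = 62)
f = -11594 (f = (-149 - 38)*62 = -187*62 = -11594)
1/(f - 41645) = 1/(-11594 - 41645) = 1/(-53239) = -1/53239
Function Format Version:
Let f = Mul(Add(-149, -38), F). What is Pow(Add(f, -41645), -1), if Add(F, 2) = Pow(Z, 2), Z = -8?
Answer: Rational(-1, 53239) ≈ -1.8783e-5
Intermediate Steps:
F = 62 (F = Add(-2, Pow(-8, 2)) = Add(-2, 64) = 62)
f = -11594 (f = Mul(Add(-149, -38), 62) = Mul(-187, 62) = -11594)
Pow(Add(f, -41645), -1) = Pow(Add(-11594, -41645), -1) = Pow(-53239, -1) = Rational(-1, 53239)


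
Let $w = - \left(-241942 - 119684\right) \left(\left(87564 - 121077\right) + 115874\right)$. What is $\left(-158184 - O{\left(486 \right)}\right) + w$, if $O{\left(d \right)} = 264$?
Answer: $29783720538$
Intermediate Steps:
$w = 29783878986$ ($w = - \left(-361626\right) \left(\left(87564 - 121077\right) + 115874\right) = - \left(-361626\right) \left(-33513 + 115874\right) = - \left(-361626\right) 82361 = \left(-1\right) \left(-29783878986\right) = 29783878986$)
$\left(-158184 - O{\left(486 \right)}\right) + w = \left(-158184 - 264\right) + 29783878986 = -158448 + 29783878986 = 29783720538$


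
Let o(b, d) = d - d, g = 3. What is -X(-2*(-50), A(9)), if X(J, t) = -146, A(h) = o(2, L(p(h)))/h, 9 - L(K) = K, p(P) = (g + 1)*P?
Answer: 146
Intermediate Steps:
p(P) = 4*P (p(P) = (3 + 1)*P = 4*P)
L(K) = 9 - K
o(b, d) = 0
A(h) = 0 (A(h) = 0/h = 0)
-X(-2*(-50), A(9)) = -1*(-146) = 146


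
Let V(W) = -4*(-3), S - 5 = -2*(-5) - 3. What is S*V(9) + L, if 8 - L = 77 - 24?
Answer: 99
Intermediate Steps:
S = 12 (S = 5 + (-2*(-5) - 3) = 5 + (10 - 3) = 5 + 7 = 12)
V(W) = 12
L = -45 (L = 8 - (77 - 24) = 8 - 1*53 = 8 - 53 = -45)
S*V(9) + L = 12*12 - 45 = 144 - 45 = 99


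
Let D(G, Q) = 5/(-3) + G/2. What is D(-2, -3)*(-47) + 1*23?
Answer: 445/3 ≈ 148.33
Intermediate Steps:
D(G, Q) = -5/3 + G/2 (D(G, Q) = 5*(-1/3) + G*(1/2) = -5/3 + G/2)
D(-2, -3)*(-47) + 1*23 = (-5/3 + (1/2)*(-2))*(-47) + 1*23 = (-5/3 - 1)*(-47) + 23 = -8/3*(-47) + 23 = 376/3 + 23 = 445/3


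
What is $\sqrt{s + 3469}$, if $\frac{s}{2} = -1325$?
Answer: $3 \sqrt{91} \approx 28.618$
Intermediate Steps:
$s = -2650$ ($s = 2 \left(-1325\right) = -2650$)
$\sqrt{s + 3469} = \sqrt{-2650 + 3469} = \sqrt{819} = 3 \sqrt{91}$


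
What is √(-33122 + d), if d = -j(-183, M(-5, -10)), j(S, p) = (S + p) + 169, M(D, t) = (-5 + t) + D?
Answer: 8*I*√517 ≈ 181.9*I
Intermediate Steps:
M(D, t) = -5 + D + t
j(S, p) = 169 + S + p
d = 34 (d = -(169 - 183 + (-5 - 5 - 10)) = -(169 - 183 - 20) = -1*(-34) = 34)
√(-33122 + d) = √(-33122 + 34) = √(-33088) = 8*I*√517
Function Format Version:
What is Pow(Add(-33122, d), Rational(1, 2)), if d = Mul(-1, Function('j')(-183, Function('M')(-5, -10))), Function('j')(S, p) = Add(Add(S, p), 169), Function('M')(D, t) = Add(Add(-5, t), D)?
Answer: Mul(8, I, Pow(517, Rational(1, 2))) ≈ Mul(181.90, I)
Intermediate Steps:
Function('M')(D, t) = Add(-5, D, t)
Function('j')(S, p) = Add(169, S, p)
d = 34 (d = Mul(-1, Add(169, -183, Add(-5, -5, -10))) = Mul(-1, Add(169, -183, -20)) = Mul(-1, -34) = 34)
Pow(Add(-33122, d), Rational(1, 2)) = Pow(Add(-33122, 34), Rational(1, 2)) = Pow(-33088, Rational(1, 2)) = Mul(8, I, Pow(517, Rational(1, 2)))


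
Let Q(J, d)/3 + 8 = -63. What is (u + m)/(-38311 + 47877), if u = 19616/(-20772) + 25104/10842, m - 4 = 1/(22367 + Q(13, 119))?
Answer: 1116592871903/1988652969610164 ≈ 0.00056148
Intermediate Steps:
Q(J, d) = -213 (Q(J, d) = -24 + 3*(-63) = -24 - 189 = -213)
m = 88617/22154 (m = 4 + 1/(22367 - 213) = 4 + 1/22154 = 88617/22154 ≈ 4.0000)
u = 12865984/9383751 (u = 19616*(-1/20772) + 25104*(1/10842) = -4904/5193 + 4184/1807 = 12865984/9383751 ≈ 1.3711)
(u + m)/(-38311 + 47877) = (12865984/9383751 + 88617/22154)/(-38311 + 47877) = (1116592871903/207887619654)/9566 = (1116592871903/207887619654)*(1/9566) = 1116592871903/1988652969610164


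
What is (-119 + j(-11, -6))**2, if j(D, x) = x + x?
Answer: 17161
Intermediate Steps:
j(D, x) = 2*x
(-119 + j(-11, -6))**2 = (-119 + 2*(-6))**2 = (-119 - 12)**2 = (-131)**2 = 17161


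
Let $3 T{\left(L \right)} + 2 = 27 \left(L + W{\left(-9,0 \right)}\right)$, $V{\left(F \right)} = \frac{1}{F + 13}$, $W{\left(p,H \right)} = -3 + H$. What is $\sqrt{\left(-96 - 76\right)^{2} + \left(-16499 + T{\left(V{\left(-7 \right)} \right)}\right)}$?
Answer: $\frac{\sqrt{470118}}{6} \approx 114.28$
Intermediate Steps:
$V{\left(F \right)} = \frac{1}{13 + F}$
$T{\left(L \right)} = - \frac{83}{3} + 9 L$ ($T{\left(L \right)} = - \frac{2}{3} + \frac{27 \left(L + \left(-3 + 0\right)\right)}{3} = - \frac{2}{3} + \frac{27 \left(L - 3\right)}{3} = - \frac{2}{3} + \frac{27 \left(-3 + L\right)}{3} = - \frac{2}{3} + \frac{-81 + 27 L}{3} = - \frac{2}{3} + \left(-27 + 9 L\right) = - \frac{83}{3} + 9 L$)
$\sqrt{\left(-96 - 76\right)^{2} + \left(-16499 + T{\left(V{\left(-7 \right)} \right)}\right)} = \sqrt{\left(-96 - 76\right)^{2} - \left(\frac{49580}{3} - \frac{9}{13 - 7}\right)} = \sqrt{\left(-172\right)^{2} - \left(\frac{49580}{3} - \frac{3}{2}\right)} = \sqrt{29584 + \left(-16499 + \left(- \frac{83}{3} + 9 \cdot \frac{1}{6}\right)\right)} = \sqrt{29584 + \left(-16499 + \left(- \frac{83}{3} + \frac{3}{2}\right)\right)} = \sqrt{29584 - \frac{99151}{6}} = \sqrt{\frac{78353}{6}} = \frac{\sqrt{470118}}{6}$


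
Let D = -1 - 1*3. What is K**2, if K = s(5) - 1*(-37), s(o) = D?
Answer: 1089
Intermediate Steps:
D = -4 (D = -1 - 3 = -4)
s(o) = -4
K = 33 (K = -4 - 1*(-37) = -4 + 37 = 33)
K**2 = 33**2 = 1089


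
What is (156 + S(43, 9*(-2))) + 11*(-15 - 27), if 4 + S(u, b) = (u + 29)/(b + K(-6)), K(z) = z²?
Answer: -306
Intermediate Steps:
S(u, b) = -4 + (29 + u)/(36 + b) (S(u, b) = -4 + (u + 29)/(b + (-6)²) = -4 + (29 + u)/(b + 36) = -4 + (29 + u)/(36 + b))
(156 + S(43, 9*(-2))) + 11*(-15 - 27) = (156 + (-115 + 43 - 36*(-2))/(36 + 9*(-2))) + 11*(-15 - 27) = (156 + (-115 + 43 - 4*(-18))/(36 - 18)) + 11*(-42) = (156 + (-115 + 43 + 72)/18) - 462 = (156 + (1/18)*0) - 462 = (156 + 0) - 462 = 156 - 462 = -306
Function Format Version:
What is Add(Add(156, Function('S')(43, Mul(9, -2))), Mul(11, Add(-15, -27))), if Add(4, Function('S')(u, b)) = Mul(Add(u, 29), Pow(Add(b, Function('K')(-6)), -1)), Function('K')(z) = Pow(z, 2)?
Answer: -306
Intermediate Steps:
Function('S')(u, b) = Add(-4, Mul(Pow(Add(36, b), -1), Add(29, u))) (Function('S')(u, b) = Add(-4, Mul(Add(u, 29), Pow(Add(b, Pow(-6, 2)), -1))) = Add(-4, Mul(Add(29, u), Pow(Add(b, 36), -1))) = Add(-4, Mul(Add(29, u), Pow(Add(36, b), -1))) = Add(-4, Mul(Pow(Add(36, b), -1), Add(29, u))))
Add(Add(156, Function('S')(43, Mul(9, -2))), Mul(11, Add(-15, -27))) = Add(Add(156, Mul(Pow(Add(36, Mul(9, -2)), -1), Add(-115, 43, Mul(-4, Mul(9, -2))))), Mul(11, Add(-15, -27))) = Add(Add(156, Mul(Pow(Add(36, -18), -1), Add(-115, 43, Mul(-4, -18)))), Mul(11, -42)) = Add(Add(156, Mul(Pow(18, -1), Add(-115, 43, 72))), -462) = Add(Add(156, Mul(Rational(1, 18), 0)), -462) = Add(Add(156, 0), -462) = Add(156, -462) = -306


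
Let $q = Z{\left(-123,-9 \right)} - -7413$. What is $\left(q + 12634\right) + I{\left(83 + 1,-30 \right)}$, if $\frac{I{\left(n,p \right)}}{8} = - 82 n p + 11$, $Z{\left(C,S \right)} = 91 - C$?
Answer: $1673469$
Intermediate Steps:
$q = 7627$ ($q = \left(91 - -123\right) - -7413 = \left(91 + 123\right) + 7413 = 214 + 7413 = 7627$)
$I{\left(n,p \right)} = 88 - 656 n p$ ($I{\left(n,p \right)} = 8 \left(- 82 n p + 11\right) = 8 \left(11 - 82 n p\right) = 88 - 656 n p$)
$\left(q + 12634\right) + I{\left(83 + 1,-30 \right)} = \left(7627 + 12634\right) - \left(-88 + 656 \left(83 + 1\right) \left(-30\right)\right) = 20261 - \left(-88 + 55104 \left(-30\right)\right) = 20261 + \left(88 + 1653120\right) = 20261 + 1653208 = 1673469$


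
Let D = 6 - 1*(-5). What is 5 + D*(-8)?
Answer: -83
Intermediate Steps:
D = 11 (D = 6 + 5 = 11)
5 + D*(-8) = 5 + 11*(-8) = 5 - 88 = -83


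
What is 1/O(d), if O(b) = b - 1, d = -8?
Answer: -1/9 ≈ -0.11111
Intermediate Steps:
O(b) = -1 + b
1/O(d) = 1/(-1 - 8) = 1/(-9) = -1/9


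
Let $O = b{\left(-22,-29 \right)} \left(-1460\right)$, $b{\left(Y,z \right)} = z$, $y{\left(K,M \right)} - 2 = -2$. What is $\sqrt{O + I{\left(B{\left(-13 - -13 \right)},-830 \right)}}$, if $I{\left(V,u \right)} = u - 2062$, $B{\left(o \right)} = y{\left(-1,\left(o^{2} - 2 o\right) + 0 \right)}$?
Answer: $2 \sqrt{9862} \approx 198.62$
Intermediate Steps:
$y{\left(K,M \right)} = 0$ ($y{\left(K,M \right)} = 2 - 2 = 0$)
$B{\left(o \right)} = 0$
$I{\left(V,u \right)} = -2062 + u$
$O = 42340$ ($O = \left(-29\right) \left(-1460\right) = 42340$)
$\sqrt{O + I{\left(B{\left(-13 - -13 \right)},-830 \right)}} = \sqrt{42340 - 2892} = \sqrt{39448} = 2 \sqrt{9862}$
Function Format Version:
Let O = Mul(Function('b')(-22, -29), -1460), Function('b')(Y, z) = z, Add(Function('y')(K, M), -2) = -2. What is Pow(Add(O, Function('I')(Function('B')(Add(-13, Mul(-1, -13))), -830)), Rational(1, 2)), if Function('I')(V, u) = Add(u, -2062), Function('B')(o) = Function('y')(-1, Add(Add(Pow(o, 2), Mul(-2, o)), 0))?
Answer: Mul(2, Pow(9862, Rational(1, 2))) ≈ 198.62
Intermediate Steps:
Function('y')(K, M) = 0 (Function('y')(K, M) = Add(2, -2) = 0)
Function('B')(o) = 0
Function('I')(V, u) = Add(-2062, u)
O = 42340 (O = Mul(-29, -1460) = 42340)
Pow(Add(O, Function('I')(Function('B')(Add(-13, Mul(-1, -13))), -830)), Rational(1, 2)) = Pow(Add(42340, Add(-2062, -830)), Rational(1, 2)) = Pow(Add(42340, -2892), Rational(1, 2)) = Pow(39448, Rational(1, 2)) = Mul(2, Pow(9862, Rational(1, 2)))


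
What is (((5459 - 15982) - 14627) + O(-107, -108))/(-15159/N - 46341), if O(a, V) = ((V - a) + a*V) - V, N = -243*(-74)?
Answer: 80841078/277773007 ≈ 0.29103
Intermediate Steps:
N = 17982
O(a, V) = -a + V*a (O(a, V) = ((V - a) + V*a) - V = (V - a + V*a) - V = -a + V*a)
(((5459 - 15982) - 14627) + O(-107, -108))/(-15159/N - 46341) = (((5459 - 15982) - 14627) - 107*(-1 - 108))/(-15159/17982 - 46341) = ((-10523 - 14627) - 107*(-109))/(-15159*1/17982 - 46341) = (-25150 + 11663)/(-5053/5994 - 46341) = -13487/(-277773007/5994) = -13487*(-5994/277773007) = 80841078/277773007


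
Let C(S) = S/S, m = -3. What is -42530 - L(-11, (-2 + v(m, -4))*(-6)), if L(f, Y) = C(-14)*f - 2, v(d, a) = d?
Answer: -42517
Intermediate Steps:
C(S) = 1
L(f, Y) = -2 + f (L(f, Y) = 1*f - 2 = f - 2 = -2 + f)
-42530 - L(-11, (-2 + v(m, -4))*(-6)) = -42530 - (-2 - 11) = -42530 - 1*(-13) = -42530 + 13 = -42517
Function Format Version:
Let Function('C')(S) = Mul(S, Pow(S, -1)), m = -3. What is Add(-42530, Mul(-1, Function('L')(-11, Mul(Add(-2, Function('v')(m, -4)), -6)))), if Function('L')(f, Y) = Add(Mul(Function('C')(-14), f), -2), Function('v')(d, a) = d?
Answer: -42517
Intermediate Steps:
Function('C')(S) = 1
Function('L')(f, Y) = Add(-2, f) (Function('L')(f, Y) = Add(Mul(1, f), -2) = Add(f, -2) = Add(-2, f))
Add(-42530, Mul(-1, Function('L')(-11, Mul(Add(-2, Function('v')(m, -4)), -6)))) = Add(-42530, Mul(-1, Add(-2, -11))) = Add(-42530, Mul(-1, -13)) = Add(-42530, 13) = -42517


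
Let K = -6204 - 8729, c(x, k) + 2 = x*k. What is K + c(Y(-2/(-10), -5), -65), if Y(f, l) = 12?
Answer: -15715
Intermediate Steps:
c(x, k) = -2 + k*x (c(x, k) = -2 + x*k = -2 + k*x)
K = -14933
K + c(Y(-2/(-10), -5), -65) = -14933 + (-2 - 65*12) = -14933 + (-2 - 780) = -14933 - 782 = -15715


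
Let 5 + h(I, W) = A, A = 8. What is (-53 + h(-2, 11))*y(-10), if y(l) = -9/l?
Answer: -45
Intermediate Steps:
h(I, W) = 3 (h(I, W) = -5 + 8 = 3)
(-53 + h(-2, 11))*y(-10) = (-53 + 3)*(-9/(-10)) = -(-450)*(-1)/10 = -50*9/10 = -45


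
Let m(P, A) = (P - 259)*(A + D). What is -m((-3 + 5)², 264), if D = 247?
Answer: 130305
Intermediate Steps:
m(P, A) = (-259 + P)*(247 + A) (m(P, A) = (P - 259)*(A + 247) = (-259 + P)*(247 + A))
-m((-3 + 5)², 264) = -(-63973 - 259*264 + 247*(-3 + 5)² + 264*(-3 + 5)²) = -(-63973 - 68376 + 247*2² + 264*2²) = -(-63973 - 68376 + 247*4 + 264*4) = -(-63973 - 68376 + 988 + 1056) = -1*(-130305) = 130305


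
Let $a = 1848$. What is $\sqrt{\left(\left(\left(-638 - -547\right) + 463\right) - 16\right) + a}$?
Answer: $2 \sqrt{551} \approx 46.947$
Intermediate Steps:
$\sqrt{\left(\left(\left(-638 - -547\right) + 463\right) - 16\right) + a} = \sqrt{\left(\left(\left(-638 - -547\right) + 463\right) - 16\right) + 1848} = \sqrt{\left(\left(\left(-638 + 547\right) + 463\right) - 16\right) + 1848} = \sqrt{\left(\left(-91 + 463\right) - 16\right) + 1848} = \sqrt{\left(372 - 16\right) + 1848} = \sqrt{356 + 1848} = \sqrt{2204} = 2 \sqrt{551}$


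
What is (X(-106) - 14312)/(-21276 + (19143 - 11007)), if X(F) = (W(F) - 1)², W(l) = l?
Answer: 2863/13140 ≈ 0.21788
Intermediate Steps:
X(F) = (-1 + F)² (X(F) = (F - 1)² = (-1 + F)²)
(X(-106) - 14312)/(-21276 + (19143 - 11007)) = ((-1 - 106)² - 14312)/(-21276 + (19143 - 11007)) = ((-107)² - 14312)/(-21276 + 8136) = (11449 - 14312)/(-13140) = -2863*(-1/13140) = 2863/13140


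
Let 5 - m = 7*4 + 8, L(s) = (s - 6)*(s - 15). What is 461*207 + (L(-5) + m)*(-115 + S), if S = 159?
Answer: 103743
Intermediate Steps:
L(s) = (-15 + s)*(-6 + s) (L(s) = (-6 + s)*(-15 + s) = (-15 + s)*(-6 + s))
m = -31 (m = 5 - (7*4 + 8) = 5 - (28 + 8) = 5 - 1*36 = 5 - 36 = -31)
461*207 + (L(-5) + m)*(-115 + S) = 461*207 + ((90 + (-5)² - 21*(-5)) - 31)*(-115 + 159) = 95427 + ((90 + 25 + 105) - 31)*44 = 95427 + (220 - 31)*44 = 95427 + 189*44 = 95427 + 8316 = 103743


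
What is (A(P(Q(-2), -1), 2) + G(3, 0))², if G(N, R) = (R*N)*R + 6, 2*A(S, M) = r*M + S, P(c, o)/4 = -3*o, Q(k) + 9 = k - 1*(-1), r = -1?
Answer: 121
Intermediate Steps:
Q(k) = -8 + k (Q(k) = -9 + (k - 1*(-1)) = -9 + (k + 1) = -9 + (1 + k) = -8 + k)
P(c, o) = -12*o (P(c, o) = 4*(-3*o) = -12*o)
A(S, M) = S/2 - M/2 (A(S, M) = (-M + S)/2 = (S - M)/2 = S/2 - M/2)
G(N, R) = 6 + N*R² (G(N, R) = (N*R)*R + 6 = N*R² + 6 = 6 + N*R²)
(A(P(Q(-2), -1), 2) + G(3, 0))² = (((-12*(-1))/2 - ½*2) + (6 + 3*0²))² = (((½)*12 - 1) + (6 + 3*0))² = ((6 - 1) + (6 + 0))² = (5 + 6)² = 11² = 121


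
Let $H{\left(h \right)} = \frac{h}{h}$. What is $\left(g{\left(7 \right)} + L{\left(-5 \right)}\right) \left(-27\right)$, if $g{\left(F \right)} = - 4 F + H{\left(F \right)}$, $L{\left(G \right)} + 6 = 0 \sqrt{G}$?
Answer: $891$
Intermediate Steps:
$H{\left(h \right)} = 1$
$L{\left(G \right)} = -6$ ($L{\left(G \right)} = -6 + 0 \sqrt{G} = -6 + 0 = -6$)
$g{\left(F \right)} = 1 - 4 F$ ($g{\left(F \right)} = - 4 F + 1 = 1 - 4 F$)
$\left(g{\left(7 \right)} + L{\left(-5 \right)}\right) \left(-27\right) = \left(\left(1 - 28\right) - 6\right) \left(-27\right) = \left(-27 - 6\right) \left(-27\right) = \left(-33\right) \left(-27\right) = 891$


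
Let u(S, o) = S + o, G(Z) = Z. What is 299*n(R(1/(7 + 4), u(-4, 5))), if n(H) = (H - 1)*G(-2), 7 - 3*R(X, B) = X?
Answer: -25714/33 ≈ -779.21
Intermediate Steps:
R(X, B) = 7/3 - X/3
n(H) = 2 - 2*H (n(H) = (H - 1)*(-2) = (-1 + H)*(-2) = 2 - 2*H)
299*n(R(1/(7 + 4), u(-4, 5))) = 299*(2 - 2*(7/3 - 1/(3*(7 + 4)))) = 299*(2 - 2*(7/3 - 1/3/11)) = 299*(2 - 2*(7/3 - 1/3*1/11)) = 299*(2 - 2*(7/3 - 1/33)) = 299*(2 - 2*76/33) = 299*(2 - 152/33) = 299*(-86/33) = -25714/33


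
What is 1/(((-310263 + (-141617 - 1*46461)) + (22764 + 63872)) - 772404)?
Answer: -1/1184109 ≈ -8.4452e-7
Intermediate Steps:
1/(((-310263 + (-141617 - 1*46461)) + (22764 + 63872)) - 772404) = 1/(((-310263 + (-141617 - 46461)) + 86636) - 772404) = 1/(((-310263 - 188078) + 86636) - 772404) = 1/((-498341 + 86636) - 772404) = 1/(-411705 - 772404) = 1/(-1184109) = -1/1184109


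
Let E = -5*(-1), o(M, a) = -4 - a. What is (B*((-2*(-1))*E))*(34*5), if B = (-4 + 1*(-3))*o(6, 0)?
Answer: 47600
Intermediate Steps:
E = 5
B = 28 (B = (-4 + 1*(-3))*(-4 - 1*0) = (-4 - 3)*(-4 + 0) = -7*(-4) = 28)
(B*((-2*(-1))*E))*(34*5) = (28*(-2*(-1)*5))*(34*5) = (28*(2*5))*170 = (28*10)*170 = 280*170 = 47600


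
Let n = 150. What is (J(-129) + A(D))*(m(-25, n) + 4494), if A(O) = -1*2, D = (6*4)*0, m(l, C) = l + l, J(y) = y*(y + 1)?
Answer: 73370440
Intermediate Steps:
J(y) = y*(1 + y)
m(l, C) = 2*l
D = 0 (D = 24*0 = 0)
A(O) = -2
(J(-129) + A(D))*(m(-25, n) + 4494) = (-129*(1 - 129) - 2)*(2*(-25) + 4494) = (-129*(-128) - 2)*(-50 + 4494) = (16512 - 2)*4444 = 16510*4444 = 73370440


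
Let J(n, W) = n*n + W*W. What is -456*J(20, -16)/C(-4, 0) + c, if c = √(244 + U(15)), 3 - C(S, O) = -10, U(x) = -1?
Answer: -299136/13 + 9*√3 ≈ -22995.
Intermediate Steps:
C(S, O) = 13 (C(S, O) = 3 - 1*(-10) = 3 + 10 = 13)
J(n, W) = W² + n² (J(n, W) = n² + W² = W² + n²)
c = 9*√3 (c = √(244 - 1) = √243 = 9*√3 ≈ 15.588)
-456*J(20, -16)/C(-4, 0) + c = -456*((-16)² + 20²)/13 + 9*√3 = -456*(256 + 400)/13 + 9*√3 = -299136/13 + 9*√3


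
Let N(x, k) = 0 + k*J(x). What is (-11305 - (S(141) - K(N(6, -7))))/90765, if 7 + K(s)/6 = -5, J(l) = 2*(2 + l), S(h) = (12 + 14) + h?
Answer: -3848/30255 ≈ -0.12719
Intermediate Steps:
S(h) = 26 + h
J(l) = 4 + 2*l
N(x, k) = k*(4 + 2*x) (N(x, k) = 0 + k*(4 + 2*x) = k*(4 + 2*x))
K(s) = -72 (K(s) = -42 + 6*(-5) = -42 - 30 = -72)
(-11305 - (S(141) - K(N(6, -7))))/90765 = (-11305 - ((26 + 141) - 1*(-72)))/90765 = (-11305 - (167 + 72))*(1/90765) = (-11305 - 1*239)*(1/90765) = (-11305 - 239)*(1/90765) = -11544*1/90765 = -3848/30255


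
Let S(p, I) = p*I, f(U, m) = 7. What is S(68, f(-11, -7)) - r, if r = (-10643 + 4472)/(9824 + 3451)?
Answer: 2108357/4425 ≈ 476.46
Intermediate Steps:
S(p, I) = I*p
r = -2057/4425 (r = -6171/13275 = -6171*1/13275 = -2057/4425 ≈ -0.46486)
S(68, f(-11, -7)) - r = 7*68 - 1*(-2057/4425) = 476 + 2057/4425 = 2108357/4425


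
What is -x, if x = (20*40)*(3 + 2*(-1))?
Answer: -800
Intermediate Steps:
x = 800 (x = 800*(3 - 2) = 800*1 = 800)
-x = -1*800 = -800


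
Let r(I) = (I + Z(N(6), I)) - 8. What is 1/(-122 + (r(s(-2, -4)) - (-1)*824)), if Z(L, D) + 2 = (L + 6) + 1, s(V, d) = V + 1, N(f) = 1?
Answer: 1/699 ≈ 0.0014306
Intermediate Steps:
s(V, d) = 1 + V
Z(L, D) = 5 + L (Z(L, D) = -2 + ((L + 6) + 1) = -2 + ((6 + L) + 1) = -2 + (7 + L) = 5 + L)
r(I) = -2 + I (r(I) = (I + (5 + 1)) - 8 = (I + 6) - 8 = (6 + I) - 8 = -2 + I)
1/(-122 + (r(s(-2, -4)) - (-1)*824)) = 1/(-122 + ((-2 + (1 - 2)) - (-1)*824)) = 1/(-122 + ((-2 - 1) - 1*(-824))) = 1/(-122 + (-3 + 824)) = 1/(-122 + 821) = 1/699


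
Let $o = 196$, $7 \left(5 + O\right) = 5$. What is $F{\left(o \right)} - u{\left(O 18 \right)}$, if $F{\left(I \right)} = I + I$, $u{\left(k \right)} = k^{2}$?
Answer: $- \frac{272392}{49} \approx -5559.0$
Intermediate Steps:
$O = - \frac{30}{7}$ ($O = -5 + \frac{1}{7} \cdot 5 = -5 + \frac{5}{7} = - \frac{30}{7} \approx -4.2857$)
$F{\left(I \right)} = 2 I$
$F{\left(o \right)} - u{\left(O 18 \right)} = 2 \cdot 196 - \left(\left(- \frac{30}{7}\right) 18\right)^{2} = 392 - \left(- \frac{540}{7}\right)^{2} = 392 - \frac{291600}{49} = - \frac{272392}{49}$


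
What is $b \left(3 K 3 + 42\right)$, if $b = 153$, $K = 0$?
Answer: $6426$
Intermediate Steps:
$b \left(3 K 3 + 42\right) = 153 \left(3 \cdot 0 \cdot 3 + 42\right) = 153 \left(0 \cdot 3 + 42\right) = 153 \left(0 + 42\right) = 153 \cdot 42 = 6426$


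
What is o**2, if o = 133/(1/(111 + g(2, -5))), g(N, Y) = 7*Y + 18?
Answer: 156300004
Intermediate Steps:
g(N, Y) = 18 + 7*Y
o = 12502 (o = 133/(1/(111 + (18 + 7*(-5)))) = 133/(1/(111 + (18 - 35))) = 133/(1/(111 - 17)) = 133/(1/94) = 133*94 = 12502)
o**2 = 12502**2 = 156300004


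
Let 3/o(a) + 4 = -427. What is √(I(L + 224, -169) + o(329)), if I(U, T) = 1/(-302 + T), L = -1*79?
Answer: 2*I*√93583461/203001 ≈ 0.095308*I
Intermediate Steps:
L = -79
o(a) = -3/431 (o(a) = 3/(-4 - 427) = 3/(-431) = 3*(-1/431) = -3/431)
√(I(L + 224, -169) + o(329)) = √(1/(-302 - 169) - 3/431) = √(1/(-471) - 3/431) = √(-1/471 - 3/431) = √(-1844/203001) = 2*I*√93583461/203001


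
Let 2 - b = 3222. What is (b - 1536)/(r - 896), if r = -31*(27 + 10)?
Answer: 4756/2043 ≈ 2.3279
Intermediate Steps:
b = -3220 (b = 2 - 1*3222 = 2 - 3222 = -3220)
r = -1147 (r = -31*37 = -1147)
(b - 1536)/(r - 896) = (-3220 - 1536)/(-1147 - 896) = -4756/(-2043) = -4756*(-1/2043) = 4756/2043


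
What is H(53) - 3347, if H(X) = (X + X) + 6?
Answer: -3235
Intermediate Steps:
H(X) = 6 + 2*X (H(X) = 2*X + 6 = 6 + 2*X)
H(53) - 3347 = (6 + 2*53) - 3347 = (6 + 106) - 3347 = 112 - 3347 = -3235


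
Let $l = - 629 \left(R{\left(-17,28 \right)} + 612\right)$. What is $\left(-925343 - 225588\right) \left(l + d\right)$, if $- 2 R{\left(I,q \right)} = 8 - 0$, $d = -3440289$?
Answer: $4399688103251$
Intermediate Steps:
$R{\left(I,q \right)} = -4$ ($R{\left(I,q \right)} = - \frac{8 - 0}{2} = - \frac{8 + 0}{2} = \left(- \frac{1}{2}\right) 8 = -4$)
$l = -382432$ ($l = - 629 \left(-4 + 612\right) = \left(-629\right) 608 = -382432$)
$\left(-925343 - 225588\right) \left(l + d\right) = \left(-925343 - 225588\right) \left(-382432 - 3440289\right) = \left(-1150931\right) \left(-3822721\right) = 4399688103251$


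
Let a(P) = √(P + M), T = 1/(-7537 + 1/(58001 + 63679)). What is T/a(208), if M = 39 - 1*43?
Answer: -20280*√51/15590736703 ≈ -9.2894e-6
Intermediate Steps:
M = -4 (M = 39 - 43 = -4)
T = -121680/917102159 (T = 1/(-7537 + 1/121680) = 1/(-917102159/121680) = -121680/917102159 ≈ -0.00013268)
a(P) = √(-4 + P) (a(P) = √(P - 4) = √(-4 + P))
T/a(208) = -121680/(917102159*√(-4 + 208)) = -121680*√51/102/917102159 = -20280*√51/15590736703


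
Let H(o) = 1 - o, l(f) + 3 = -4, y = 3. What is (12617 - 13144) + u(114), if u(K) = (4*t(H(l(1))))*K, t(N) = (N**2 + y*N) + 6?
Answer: 42337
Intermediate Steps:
l(f) = -7 (l(f) = -3 - 4 = -7)
t(N) = 6 + N**2 + 3*N (t(N) = (N**2 + 3*N) + 6 = 6 + N**2 + 3*N)
u(K) = 376*K (u(K) = (4*(6 + (1 - 1*(-7))**2 + 3*(1 - 1*(-7))))*K = (4*(6 + (1 + 7)**2 + 3*(1 + 7)))*K = (4*(6 + 8**2 + 3*8))*K = (4*(6 + 64 + 24))*K = (4*94)*K = 376*K)
(12617 - 13144) + u(114) = (12617 - 13144) + 376*114 = -527 + 42864 = 42337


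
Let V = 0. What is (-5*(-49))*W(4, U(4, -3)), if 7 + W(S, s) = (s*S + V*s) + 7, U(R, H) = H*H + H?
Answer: 5880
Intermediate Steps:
U(R, H) = H + H² (U(R, H) = H² + H = H + H²)
W(S, s) = S*s (W(S, s) = -7 + ((s*S + 0*s) + 7) = -7 + ((S*s + 0) + 7) = -7 + (S*s + 7) = -7 + (7 + S*s) = S*s)
(-5*(-49))*W(4, U(4, -3)) = (-5*(-49))*(4*(-3*(1 - 3))) = 245*(4*(-3*(-2))) = 245*(4*6) = 245*24 = 5880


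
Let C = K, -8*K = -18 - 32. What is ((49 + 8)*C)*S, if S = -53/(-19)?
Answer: 3975/4 ≈ 993.75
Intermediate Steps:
K = 25/4 (K = -(-18 - 32)/8 = -⅛*(-50) = 25/4 ≈ 6.2500)
S = 53/19 (S = -53*(-1/19) = 53/19 ≈ 2.7895)
C = 25/4 ≈ 6.2500
((49 + 8)*C)*S = ((49 + 8)*(25/4))*(53/19) = (57*(25/4))*(53/19) = (1425/4)*(53/19) = 3975/4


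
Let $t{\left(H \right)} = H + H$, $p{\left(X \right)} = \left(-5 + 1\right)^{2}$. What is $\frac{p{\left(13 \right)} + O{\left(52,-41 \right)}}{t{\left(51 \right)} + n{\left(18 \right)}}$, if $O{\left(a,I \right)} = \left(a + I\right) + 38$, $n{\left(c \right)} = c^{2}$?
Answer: $\frac{65}{426} \approx 0.15258$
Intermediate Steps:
$p{\left(X \right)} = 16$ ($p{\left(X \right)} = \left(-4\right)^{2} = 16$)
$t{\left(H \right)} = 2 H$
$O{\left(a,I \right)} = 38 + I + a$ ($O{\left(a,I \right)} = \left(I + a\right) + 38 = 38 + I + a$)
$\frac{p{\left(13 \right)} + O{\left(52,-41 \right)}}{t{\left(51 \right)} + n{\left(18 \right)}} = \frac{16 + \left(38 - 41 + 52\right)}{2 \cdot 51 + 18^{2}} = \frac{16 + 49}{102 + 324} = \frac{65}{426}$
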